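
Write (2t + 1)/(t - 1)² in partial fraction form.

(2t + 1) = A(t - 1) + B. At t = 1: B = 2·1 + 1 = 3. Coeff of t: A = 2
Result: 2/(t - 1) + 3/(t - 1)²


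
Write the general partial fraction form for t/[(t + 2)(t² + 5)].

Linear + irreducible quadratic: P/(t + 2) + (Qt + R)/(t² + 5)


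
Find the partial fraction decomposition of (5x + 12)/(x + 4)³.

(5x + 12) = A(x + 4)² + B(x + 4) + C. At x = -4: C = 5·(-4) + 12 = -8. Coefficients: A = 0, B = 5
Result: 5/(x + 4)² - 8/(x + 4)³


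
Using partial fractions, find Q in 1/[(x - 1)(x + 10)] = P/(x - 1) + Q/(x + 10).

Cover-up at x = -10: Q = 1/(-10 - 1) = -1/11


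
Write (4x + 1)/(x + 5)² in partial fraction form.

(4x + 1) = A(x + 5) + B. At x = -5: B = 4·(-5) + 1 = -19. Coeff of x: A = 4
Result: 4/(x + 5) - 19/(x + 5)²


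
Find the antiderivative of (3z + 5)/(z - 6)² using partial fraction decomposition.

Decompose: P = 3, Q = 3·6 + 5 = 23, so (3z + 5)/(z - 6)² = 3/(z - 6) + 23/(z - 6)². Integrate: ∫ P/(z - 6) dz = 3 ln|(z - 6)|; ∫ Q/(z - 6)² dz = -23/(z - 6). Sum: 3 ln|(z - 6)| - 23/(z - 6) + C


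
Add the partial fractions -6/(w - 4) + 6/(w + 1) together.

Common denominator (w - 4)(w + 1). Numerator: -6(w + 1) + 6(w - 4) = (-6w - 6) + (6w - 24) = -30
Result: (-30)/[(w - 4)(w + 1)]


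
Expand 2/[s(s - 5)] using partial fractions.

2/s(s - 5) = A/s + B/(s - 5). A = 2/(0 - 5) = -2/5, B = 2/(5 - 0) = 2/5
Result: (-2/5)/s + (2/5)/(s - 5)


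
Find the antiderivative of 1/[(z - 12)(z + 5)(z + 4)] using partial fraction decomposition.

Cover-up: α = 1/272, β = 1/17, γ = -1/16. Decomposition: (1/272)/(z - 12) + (1/17)/(z + 5) - (1/16)/(z + 4). Integrate each term: (1/272) ln|(z - 12)| + (1/17) ln|(z + 5)| - (1/16) ln|(z + 4)| + C


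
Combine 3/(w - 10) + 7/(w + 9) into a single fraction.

Common denominator (w - 10)(w + 9). Numerator: 3(w + 9) + 7(w - 10) = (3w + 27) + (7w - 70) = 10w - 43
Result: (10w - 43)/[(w - 10)(w + 9)]


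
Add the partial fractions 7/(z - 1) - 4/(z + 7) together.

Common denominator (z - 1)(z + 7). Numerator: 7(z + 7) - 4(z - 1) = (7z + 49) - (4z - 4) = 3z + 53
Result: (3z + 53)/[(z - 1)(z + 7)]


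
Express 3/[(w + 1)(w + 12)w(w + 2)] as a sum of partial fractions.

Using Heaviside cover-up: (-3/11)/(w + 1) - (1/440)/(w + 12) + (1/8)/w + (3/20)/(w + 2)


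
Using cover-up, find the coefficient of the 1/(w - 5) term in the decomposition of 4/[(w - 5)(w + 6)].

Cover (w - 5), set w=5: 4/((w + 6) at w=5) = 4/(11) = 4/11


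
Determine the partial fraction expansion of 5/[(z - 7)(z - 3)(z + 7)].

Using cover-up method: A = 5/56, B = -1/8, C = 1/28
Result: (5/56)/(z - 7) - (1/8)/(z - 3) + (1/28)/(z + 7)


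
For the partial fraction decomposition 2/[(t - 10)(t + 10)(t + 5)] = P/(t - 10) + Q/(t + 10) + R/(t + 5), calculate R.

Cover-up at t = -5: R = 2/[(-5 - 10)(-5 + 10)] = 2/[(-15)(5)] = -2/75


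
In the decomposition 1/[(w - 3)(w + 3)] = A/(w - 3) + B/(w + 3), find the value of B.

Cover-up at w = -3: B = 1/(-3 - 3) = -1/6


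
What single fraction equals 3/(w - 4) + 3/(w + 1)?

Common denominator (w - 4)(w + 1). Numerator: 3(w + 1) + 3(w - 4) = (3w + 3) + (3w - 12) = 6w - 9
Result: (6w - 9)/[(w - 4)(w + 1)]


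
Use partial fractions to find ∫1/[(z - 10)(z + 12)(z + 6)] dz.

Cover-up: A = 1/352, B = 1/132, C = -1/96. Decomposition: (1/352)/(z - 10) + (1/132)/(z + 12) - (1/96)/(z + 6). Integrate each term: (1/352) ln|(z - 10)| + (1/132) ln|(z + 12)| - (1/96) ln|(z + 6)| + C


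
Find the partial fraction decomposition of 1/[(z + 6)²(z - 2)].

Cover-up at z=2: γ = 1/(2 + 6)² = 1/64. Cover-up at z=-6: β = 1/(-6 - 2) = -1/8. Comparing z² coeff: α = -γ = -1/64
Result: (-1/64)/(z + 6) - (1/8)/(z + 6)² + (1/64)/(z - 2)


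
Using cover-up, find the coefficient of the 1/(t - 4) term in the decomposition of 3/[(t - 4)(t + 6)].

Cover (t - 4), set t=4: 3/((t + 6) at t=4) = 3/(10) = 3/10


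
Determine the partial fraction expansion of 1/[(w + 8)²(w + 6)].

Cover-up at w=-6: γ = 1/(-6 + 8)² = 1/4. Cover-up at w=-8: β = 1/(-8 + 6) = -1/2. Comparing w² coeff: α = -γ = -1/4
Result: (-1/4)/(w + 8) - (1/2)/(w + 8)² + (1/4)/(w + 6)


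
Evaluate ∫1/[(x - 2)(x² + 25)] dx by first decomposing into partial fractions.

Cover-up at x=2: A = 1/(2²+25) = 1/29. Coeff matching: B = -1/29, C = -2/29. Decomposition: (1/29)/(x - 2) - ((1/29)x + 2/29)/(x² + 25). Integrate: linear → ln, quadratic → (1/2)ln + arctan: (1/29) ln|(x - 2)| - (1/58) ln(x² + 25) - (2/145) arctan(x/5) + C


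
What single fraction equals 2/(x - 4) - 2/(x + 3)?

Common denominator (x - 4)(x + 3). Numerator: 2(x + 3) - 2(x - 4) = (2x + 6) - (2x - 8) = 14
Result: (14)/[(x - 4)(x + 3)]


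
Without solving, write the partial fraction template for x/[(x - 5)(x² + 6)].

Linear + irreducible quadratic: α/(x - 5) + (βx + γ)/(x² + 6)


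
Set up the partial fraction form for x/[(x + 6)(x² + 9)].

Linear + irreducible quadratic: A/(x + 6) + (Bx + C)/(x² + 9)


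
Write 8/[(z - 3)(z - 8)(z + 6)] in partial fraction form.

Using cover-up method: α = -8/45, β = 4/35, γ = 4/63
Result: (-8/45)/(z - 3) + (4/35)/(z - 8) + (4/63)/(z + 6)


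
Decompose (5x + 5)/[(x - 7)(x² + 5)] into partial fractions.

At x=7: α = (5·7 + 5)/(7² + 5) = 20/27. β = -α = -20/27, γ = 5 - 7·α = -5/27
Result: (20/27)/(x - 7) - ((20/27)x + 5/27)/(x² + 5)


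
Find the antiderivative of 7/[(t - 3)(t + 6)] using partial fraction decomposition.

Decompose: 7/[(t - 3)(t + 6)] = (7/9)/(t - 3) - (7/9)/(t + 6). Integrate each term: (7/9) ln|(t - 3)| - (7/9) ln|(t + 6)| + C


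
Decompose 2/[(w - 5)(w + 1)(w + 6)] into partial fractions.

Using cover-up method: A = 1/33, B = -1/15, C = 2/55
Result: (1/33)/(w - 5) - (1/15)/(w + 1) + (2/55)/(w + 6)


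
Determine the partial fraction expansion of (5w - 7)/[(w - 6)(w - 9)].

At w=6: A = (5·6 - 7)/(6 - 9) = -23/3. At w=9: B = (5·9 - 7)/(9 - 6) = 38/3
Result: (-23/3)/(w - 6) + (38/3)/(w - 9)


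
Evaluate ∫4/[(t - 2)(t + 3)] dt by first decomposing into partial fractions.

Decompose: 4/[(t - 2)(t + 3)] = (4/5)/(t - 2) - (4/5)/(t + 3). Integrate each term: (4/5) ln|(t - 2)| - (4/5) ln|(t + 3)| + C


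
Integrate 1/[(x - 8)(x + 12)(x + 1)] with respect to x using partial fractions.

Cover-up: P = 1/180, Q = 1/220, R = -1/99. Decomposition: (1/180)/(x - 8) + (1/220)/(x + 12) - (1/99)/(x + 1). Integrate each term: (1/180) ln|(x - 8)| + (1/220) ln|(x + 12)| - (1/99) ln|(x + 1)| + C


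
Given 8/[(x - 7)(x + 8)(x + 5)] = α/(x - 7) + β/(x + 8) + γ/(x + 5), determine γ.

Cover-up at x = -5: γ = 8/[(-5 - 7)(-5 + 8)] = 8/[(-12)(3)] = -8/36 = -2/9


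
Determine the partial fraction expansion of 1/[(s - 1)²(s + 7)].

Cover-up at s=-7: γ = 1/(-7 - 1)² = 1/64. Cover-up at s=1: β = 1/(1 + 7) = 1/8. Comparing s² coeff: α = -γ = -1/64
Result: (-1/64)/(s - 1) + (1/8)/(s - 1)² + (1/64)/(s + 7)


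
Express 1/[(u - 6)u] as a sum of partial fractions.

1/(u - 6)u = A/(u - 6) + B/u. A = 1/(6 - 0) = 1/6, B = 1/(0 - 6) = -1/6
Result: (1/6)/(u - 6) - (1/6)/u


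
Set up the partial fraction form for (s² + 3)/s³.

Repeated linear factor (power 3): α/s + β/s² + γ/s³


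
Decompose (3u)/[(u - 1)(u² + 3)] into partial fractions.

At u=1: α = (3·1 + 0)/(1² + 3) = 3/4. β = -α = -3/4, γ = 3 - 1·α = 9/4
Result: (3/4)/(u - 1) - ((3/4)u - 9/4)/(u² + 3)


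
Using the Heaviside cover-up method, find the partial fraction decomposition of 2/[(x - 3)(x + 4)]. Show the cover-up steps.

Cover (x - 3): set x=3, get P = 2/(3 + 4) = 2/7. Cover (x + 4): set x=-4, get Q = 2/(-4 - 3) = -2/7.
Result: (2/7)/(x - 3) - (2/7)/(x + 4)


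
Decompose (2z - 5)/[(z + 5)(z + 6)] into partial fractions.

At z=-5: P = (2·(-5) - 5)/(-5 + 6) = -15. At z=-6: Q = (2·(-6) - 5)/(-6 + 5) = 17
Result: -15/(z + 5) + 17/(z + 6)


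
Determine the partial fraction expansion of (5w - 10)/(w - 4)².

(5w - 10) = P(w - 4) + Q. At w = 4: Q = 5·4 - 10 = 10. Coeff of w: P = 5
Result: 5/(w - 4) + 10/(w - 4)²


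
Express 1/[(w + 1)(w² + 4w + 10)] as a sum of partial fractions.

Cover-up at w = -1: P = 1/((-1)² + 4·(-1) + 10) = 1/7. Then Q = -P = -1/7, R = -P·(4 - 1) = -3/7
Result: (1/7)/(w + 1) - ((1/7)w + 3/7)/(w² + 4w + 10)


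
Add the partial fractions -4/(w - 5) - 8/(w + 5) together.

Common denominator (w - 5)(w + 5). Numerator: -4(w + 5) - 8(w - 5) = (-4w - 20) - (8w - 40) = -12w + 20
Result: (-12w + 20)/[(w - 5)(w + 5)]


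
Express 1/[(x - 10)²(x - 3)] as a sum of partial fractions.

Cover-up at x=3: γ = 1/(3 - 10)² = 1/49. Cover-up at x=10: β = 1/(10 - 3) = 1/7. Comparing x² coeff: α = -γ = -1/49
Result: (-1/49)/(x - 10) + (1/7)/(x - 10)² + (1/49)/(x - 3)


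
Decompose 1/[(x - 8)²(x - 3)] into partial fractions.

Cover-up at x=3: γ = 1/(3 - 8)² = 1/25. Cover-up at x=8: β = 1/(8 - 3) = 1/5. Comparing x² coeff: α = -γ = -1/25
Result: (-1/25)/(x - 8) + (1/5)/(x - 8)² + (1/25)/(x - 3)


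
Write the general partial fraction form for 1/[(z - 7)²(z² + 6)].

Repeated linear + quadratic: P/(z - 7) + Q/(z - 7)² + (Rz + S)/(z² + 6)


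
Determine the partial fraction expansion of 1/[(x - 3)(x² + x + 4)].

Cover-up at x = 3: P = 1/(3² + 1·3 + 4) = 1/16. Then Q = -P = -1/16, R = -P·(1 + 3) = -1/4
Result: (1/16)/(x - 3) - ((1/16)x + 1/4)/(x² + x + 4)


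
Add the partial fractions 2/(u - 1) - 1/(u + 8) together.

Common denominator (u - 1)(u + 8). Numerator: 2(u + 8) - 1(u - 1) = (2u + 16) - (u - 1) = u + 17
Result: (u + 17)/[(u - 1)(u + 8)]


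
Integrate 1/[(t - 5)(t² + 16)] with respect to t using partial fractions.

Cover-up at t=5: α = 1/(5²+16) = 1/41. Coeff matching: β = -1/41, γ = -5/41. Decomposition: (1/41)/(t - 5) - ((1/41)t + 5/41)/(t² + 16). Integrate: linear → ln, quadratic → (1/2)ln + arctan: (1/41) ln|(t - 5)| - (1/82) ln(t² + 16) - (5/164) arctan(t/4) + C


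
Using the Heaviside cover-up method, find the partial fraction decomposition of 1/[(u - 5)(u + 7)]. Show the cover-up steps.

Cover (u - 5): set u=5, get A = 1/(5 + 7) = 1/12. Cover (u + 7): set u=-7, get B = 1/(-7 - 5) = -1/12.
Result: (1/12)/(u - 5) - (1/12)/(u + 7)


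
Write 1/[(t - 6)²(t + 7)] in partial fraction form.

Cover-up at t=-7: R = 1/(-7 - 6)² = 1/169. Cover-up at t=6: Q = 1/(6 + 7) = 1/13. Comparing t² coeff: P = -R = -1/169
Result: (-1/169)/(t - 6) + (1/13)/(t - 6)² + (1/169)/(t + 7)


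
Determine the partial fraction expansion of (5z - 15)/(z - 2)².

(5z - 15) = P(z - 2) + Q. At z = 2: Q = 5·2 - 15 = -5. Coeff of z: P = 5
Result: 5/(z - 2) - 5/(z - 2)²


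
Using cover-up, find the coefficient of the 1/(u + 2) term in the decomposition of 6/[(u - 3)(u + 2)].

Cover (u + 2), set u=-2: 6/((u - 3) at u=-2) = 6/(-5) = -6/5


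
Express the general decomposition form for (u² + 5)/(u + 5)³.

Repeated linear factor (power 3): P/(u + 5) + Q/(u + 5)² + R/(u + 5)³


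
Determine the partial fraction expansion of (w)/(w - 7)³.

(w) = A(w - 7)² + B(w - 7) + C. At w = 7: C = 1·7 + 0 = 7. Coefficients: A = 0, B = 1
Result: 1/(w - 7)² + 7/(w - 7)³


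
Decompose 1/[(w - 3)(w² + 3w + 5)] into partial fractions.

Cover-up at w = 3: A = 1/(3² + 3·3 + 5) = 1/23. Then B = -A = -1/23, C = -A·(3 + 3) = -6/23
Result: (1/23)/(w - 3) - ((1/23)w + 6/23)/(w² + 3w + 5)


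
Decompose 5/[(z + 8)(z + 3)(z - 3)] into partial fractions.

Using cover-up method: A = 1/11, B = -1/6, C = 5/66
Result: (1/11)/(z + 8) - (1/6)/(z + 3) + (5/66)/(z - 3)


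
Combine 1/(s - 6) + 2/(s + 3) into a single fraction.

Common denominator (s - 6)(s + 3). Numerator: 1(s + 3) + 2(s - 6) = (s + 3) + (2s - 12) = 3s - 9
Result: (3s - 9)/[(s - 6)(s + 3)]


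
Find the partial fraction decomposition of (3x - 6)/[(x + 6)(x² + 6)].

At x=-6: α = (3·(-6) - 6)/((-6)² + 6) = -4/7. β = -α = 4/7, γ = 3 - (-6)·α = -3/7
Result: (-4/7)/(x + 6) + ((4/7)x - 3/7)/(x² + 6)


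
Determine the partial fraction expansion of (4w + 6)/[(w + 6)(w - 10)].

At w=-6: α = (4·(-6) + 6)/(-6 - 10) = 9/8. At w=10: β = (4·10 + 6)/(10 + 6) = 23/8
Result: (9/8)/(w + 6) + (23/8)/(w - 10)


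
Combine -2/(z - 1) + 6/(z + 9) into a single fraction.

Common denominator (z - 1)(z + 9). Numerator: -2(z + 9) + 6(z - 1) = (-2z - 18) + (6z - 6) = 4z - 24
Result: (4z - 24)/[(z - 1)(z + 9)]


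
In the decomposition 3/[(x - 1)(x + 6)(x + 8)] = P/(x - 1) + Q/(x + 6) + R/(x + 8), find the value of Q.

Cover-up at x = -6: Q = 3/[(-6 - 1)(-6 + 8)] = 3/[(-7)(2)] = -3/14


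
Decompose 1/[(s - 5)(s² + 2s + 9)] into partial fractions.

Cover-up at s = 5: α = 1/(5² + 2·5 + 9) = 1/44. Then β = -α = -1/44, γ = -α·(2 + 5) = -7/44
Result: (1/44)/(s - 5) - ((1/44)s + 7/44)/(s² + 2s + 9)


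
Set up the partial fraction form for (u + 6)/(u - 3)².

Repeated linear factor: P/(u - 3) + Q/(u - 3)²


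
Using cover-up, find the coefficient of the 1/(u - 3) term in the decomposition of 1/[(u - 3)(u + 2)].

Cover (u - 3), set u=3: 1/((u + 2) at u=3) = 1/(5) = 1/5


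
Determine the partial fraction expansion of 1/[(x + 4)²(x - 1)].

Cover-up at x=1: C = 1/(1 + 4)² = 1/25. Cover-up at x=-4: B = 1/(-4 - 1) = -1/5. Comparing x² coeff: A = -C = -1/25
Result: (-1/25)/(x + 4) - (1/5)/(x + 4)² + (1/25)/(x - 1)


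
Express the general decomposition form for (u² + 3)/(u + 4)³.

Repeated linear factor (power 3): P/(u + 4) + Q/(u + 4)² + R/(u + 4)³


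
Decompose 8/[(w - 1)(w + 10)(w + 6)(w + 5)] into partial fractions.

Using Heaviside cover-up: (4/231)/(w - 1) - (2/55)/(w + 10) + (2/7)/(w + 6) - (4/15)/(w + 5)


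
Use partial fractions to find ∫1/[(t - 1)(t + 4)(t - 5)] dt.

Cover-up: P = -1/20, Q = 1/45, R = 1/36. Decomposition: (-1/20)/(t - 1) + (1/45)/(t + 4) + (1/36)/(t - 5). Integrate each term: (-1/20) ln|(t - 1)| + (1/45) ln|(t + 4)| + (1/36) ln|(t - 5)| + C


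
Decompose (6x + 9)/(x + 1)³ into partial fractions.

(6x + 9) = α(x + 1)² + β(x + 1) + γ. At x = -1: γ = 6·(-1) + 9 = 3. Coefficients: α = 0, β = 6
Result: 6/(x + 1)² + 3/(x + 1)³


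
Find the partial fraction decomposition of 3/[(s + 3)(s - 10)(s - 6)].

Using cover-up method: α = 1/39, β = 3/52, γ = -1/12
Result: (1/39)/(s + 3) + (3/52)/(s - 10) - (1/12)/(s - 6)


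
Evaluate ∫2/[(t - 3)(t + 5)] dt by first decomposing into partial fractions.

Decompose: 2/[(t - 3)(t + 5)] = (1/4)/(t - 3) - (1/4)/(t + 5). Integrate each term: (1/4) ln|(t - 3)| - (1/4) ln|(t + 5)| + C


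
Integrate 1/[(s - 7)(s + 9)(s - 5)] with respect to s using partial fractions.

Cover-up: P = 1/32, Q = 1/224, R = -1/28. Decomposition: (1/32)/(s - 7) + (1/224)/(s + 9) - (1/28)/(s - 5). Integrate each term: (1/32) ln|(s - 7)| + (1/224) ln|(s + 9)| - (1/28) ln|(s - 5)| + C


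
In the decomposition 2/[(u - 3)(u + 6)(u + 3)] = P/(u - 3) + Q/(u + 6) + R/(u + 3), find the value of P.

Cover-up at u = 3: P = 2/[(3 + 6)(3 + 3)] = 2/[(9)(6)] = 2/54 = 1/27


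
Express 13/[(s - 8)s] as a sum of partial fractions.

13/(s - 8)s = P/(s - 8) + Q/s. P = 13/(8 - 0) = 13/8, Q = 13/(0 - 8) = -13/8
Result: (13/8)/(s - 8) - (13/8)/s


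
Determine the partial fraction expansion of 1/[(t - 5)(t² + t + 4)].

Cover-up at t = 5: α = 1/(5² + 1·5 + 4) = 1/34. Then β = -α = -1/34, γ = -α·(1 + 5) = -3/17
Result: (1/34)/(t - 5) - ((1/34)t + 3/17)/(t² + t + 4)


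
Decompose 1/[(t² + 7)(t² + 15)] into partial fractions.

Coefficient matching gives P = R = 0, Q = 1/(15-7) = 1/8, S = -Q = -1/8
Result: (1/8)/(t² + 7) - (1/8)/(t² + 15)


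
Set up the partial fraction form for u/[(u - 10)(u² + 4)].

Linear + irreducible quadratic: P/(u - 10) + (Qu + R)/(u² + 4)


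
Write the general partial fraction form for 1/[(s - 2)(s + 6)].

Distinct linear factors: α/(s - 2) + β/(s + 6)


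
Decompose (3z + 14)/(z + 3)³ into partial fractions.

(3z + 14) = A(z + 3)² + B(z + 3) + C. At z = -3: C = 3·(-3) + 14 = 5. Coefficients: A = 0, B = 3
Result: 3/(z + 3)² + 5/(z + 3)³


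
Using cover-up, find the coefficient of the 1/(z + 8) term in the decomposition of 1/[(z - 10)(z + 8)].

Cover (z + 8), set z=-8: 1/((z - 10) at z=-8) = 1/(-18) = -1/18


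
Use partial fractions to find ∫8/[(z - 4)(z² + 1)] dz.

Cover-up at z=4: A = 8/(4²+1) = 8/17. Coeff matching: B = -8/17, C = -32/17. Decomposition: (8/17)/(z - 4) - ((8/17)z + 32/17)/(z² + 1). Integrate: linear → ln, quadratic → (1/2)ln + arctan: (8/17) ln|(z - 4)| - (4/17) ln(z² + 1) - (32/17) arctan(z) + C


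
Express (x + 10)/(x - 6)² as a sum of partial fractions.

(x + 10) = P(x - 6) + Q. At x = 6: Q = 1·6 + 10 = 16. Coeff of x: P = 1
Result: 1/(x - 6) + 16/(x - 6)²


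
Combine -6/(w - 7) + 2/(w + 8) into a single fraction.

Common denominator (w - 7)(w + 8). Numerator: -6(w + 8) + 2(w - 7) = (-6w - 48) + (2w - 14) = -4w - 62
Result: (-4w - 62)/[(w - 7)(w + 8)]


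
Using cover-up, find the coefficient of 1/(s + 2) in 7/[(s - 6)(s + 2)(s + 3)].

Cover (s + 2), set s=-2: 7/[(-2 - 6)(-2 + 3)] = -7/8


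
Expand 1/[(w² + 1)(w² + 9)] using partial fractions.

Coefficient matching gives P = R = 0, Q = 1/(9-1) = 1/8, S = -Q = -1/8
Result: (1/8)/(w² + 1) - (1/8)/(w² + 9)


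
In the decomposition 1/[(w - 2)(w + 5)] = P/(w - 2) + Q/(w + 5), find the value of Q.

Cover-up at w = -5: Q = 1/(-5 - 2) = -1/7


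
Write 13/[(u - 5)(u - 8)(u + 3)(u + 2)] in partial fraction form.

Using Heaviside cover-up: (-13/168)/(u - 5) + (13/330)/(u - 8) - (13/88)/(u + 3) + (13/70)/(u + 2)


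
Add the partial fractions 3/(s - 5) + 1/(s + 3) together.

Common denominator (s - 5)(s + 3). Numerator: 3(s + 3) + 1(s - 5) = (3s + 9) + (s - 5) = 4s + 4
Result: (4s + 4)/[(s - 5)(s + 3)]


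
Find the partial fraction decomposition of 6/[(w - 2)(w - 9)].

6/(w - 2)(w - 9) = α/(w - 2) + β/(w - 9). α = 6/(2 - 9) = -6/7, β = 6/(9 - 2) = 6/7
Result: (-6/7)/(w - 2) + (6/7)/(w - 9)


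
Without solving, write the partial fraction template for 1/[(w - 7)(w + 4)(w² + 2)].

Two linear + quadratic: α/(w - 7) + β/(w + 4) + (γw + δ)/(w² + 2)


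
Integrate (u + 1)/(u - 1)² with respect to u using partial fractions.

Decompose: P = 1, Q = 1·1 + 1 = 2, so (u + 1)/(u - 1)² = 1/(u - 1) + 2/(u - 1)². Integrate: ∫ P/(u - 1) du = ln|(u - 1)|; ∫ Q/(u - 1)² du = -2/(u - 1). Sum: ln|(u - 1)| - 2/(u - 1) + C


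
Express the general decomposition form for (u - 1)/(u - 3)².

Repeated linear factor: α/(u - 3) + β/(u - 3)²


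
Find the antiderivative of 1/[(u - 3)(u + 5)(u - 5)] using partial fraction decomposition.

Cover-up: α = -1/16, β = 1/80, γ = 1/20. Decomposition: (-1/16)/(u - 3) + (1/80)/(u + 5) + (1/20)/(u - 5). Integrate each term: (-1/16) ln|(u - 3)| + (1/80) ln|(u + 5)| + (1/20) ln|(u - 5)| + C


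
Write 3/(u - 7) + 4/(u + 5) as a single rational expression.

Common denominator (u - 7)(u + 5). Numerator: 3(u + 5) + 4(u - 7) = (3u + 15) + (4u - 28) = 7u - 13
Result: (7u - 13)/[(u - 7)(u + 5)]


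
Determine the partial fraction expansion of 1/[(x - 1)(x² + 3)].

Cover-up at x = 1: α = 1/(1² + 3) = 1/4. Then β = -α = -1/4, γ = -α·(0 + 1) = -1/4
Result: (1/4)/(x - 1) - ((1/4)x + 1/4)/(x² + 3)


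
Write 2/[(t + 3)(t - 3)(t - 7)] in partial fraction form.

Using cover-up method: α = 1/30, β = -1/12, γ = 1/20
Result: (1/30)/(t + 3) - (1/12)/(t - 3) + (1/20)/(t - 7)


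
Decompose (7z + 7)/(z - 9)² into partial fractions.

(7z + 7) = α(z - 9) + β. At z = 9: β = 7·9 + 7 = 70. Coeff of z: α = 7
Result: 7/(z - 9) + 70/(z - 9)²


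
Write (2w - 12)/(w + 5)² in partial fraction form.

(2w - 12) = P(w + 5) + Q. At w = -5: Q = 2·(-5) - 12 = -22. Coeff of w: P = 2
Result: 2/(w + 5) - 22/(w + 5)²


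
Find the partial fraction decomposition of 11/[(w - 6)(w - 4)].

11/(w - 6)(w - 4) = P/(w - 6) + Q/(w - 4). P = 11/(6 - 4) = 11/2, Q = 11/(4 - 6) = -11/2
Result: (11/2)/(w - 6) - (11/2)/(w - 4)


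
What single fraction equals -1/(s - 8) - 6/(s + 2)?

Common denominator (s - 8)(s + 2). Numerator: -1(s + 2) - 6(s - 8) = (-s - 2) - (6s - 48) = -7s + 46
Result: (-7s + 46)/[(s - 8)(s + 2)]


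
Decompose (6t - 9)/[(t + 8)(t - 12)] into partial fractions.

At t=-8: α = (6·(-8) - 9)/(-8 - 12) = 57/20. At t=12: β = (6·12 - 9)/(12 + 8) = 63/20
Result: (57/20)/(t + 8) + (63/20)/(t - 12)


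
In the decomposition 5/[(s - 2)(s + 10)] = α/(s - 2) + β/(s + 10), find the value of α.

Cover-up at s = 2: α = 5/(2 + 10) = 5/12


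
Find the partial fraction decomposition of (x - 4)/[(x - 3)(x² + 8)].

At x=3: α = (1·3 - 4)/(3² + 8) = -1/17. β = -α = 1/17, γ = 1 - 3·α = 20/17
Result: (-1/17)/(x - 3) + ((1/17)x + 20/17)/(x² + 8)


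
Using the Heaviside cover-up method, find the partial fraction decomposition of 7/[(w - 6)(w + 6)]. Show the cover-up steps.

Cover (w - 6): set w=6, get α = 7/(6 + 6) = 7/12. Cover (w + 6): set w=-6, get β = 7/(-6 - 6) = -7/12.
Result: (7/12)/(w - 6) - (7/12)/(w + 6)


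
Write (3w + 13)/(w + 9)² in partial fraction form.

(3w + 13) = A(w + 9) + B. At w = -9: B = 3·(-9) + 13 = -14. Coeff of w: A = 3
Result: 3/(w + 9) - 14/(w + 9)²


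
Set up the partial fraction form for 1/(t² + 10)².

Repeated quadratic factor: (Pt + Q)/(t² + 10) + (Rt + S)/(t² + 10)²


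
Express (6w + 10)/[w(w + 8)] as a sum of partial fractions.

At w=0: A = (6·0 + 10)/(0 + 8) = 5/4. At w=-8: B = (6·(-8) + 10)/(-8 - 0) = 19/4
Result: (5/4)/w + (19/4)/(w + 8)


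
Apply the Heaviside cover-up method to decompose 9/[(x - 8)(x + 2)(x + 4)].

Cover (x - 8), x=8: α = 9/[(8 + 2)(8 + 4)] = 3/40. Cover (x + 2), x=-2: β = 9/[(-2 - 8)(-2 + 4)] = -9/20. Cover (x + 4), x=-4: γ = 9/[(-4 - 8)(-4 + 2)] = 3/8.
Result: (3/40)/(x - 8) - (9/20)/(x + 2) + (3/8)/(x + 4)


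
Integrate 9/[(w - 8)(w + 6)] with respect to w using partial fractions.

Decompose: 9/[(w - 8)(w + 6)] = (9/14)/(w - 8) - (9/14)/(w + 6). Integrate each term: (9/14) ln|(w - 8)| - (9/14) ln|(w + 6)| + C


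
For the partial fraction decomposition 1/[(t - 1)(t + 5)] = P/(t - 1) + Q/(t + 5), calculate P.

Cover-up at t = 1: P = 1/(1 + 5) = 1/6


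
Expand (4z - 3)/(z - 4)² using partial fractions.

(4z - 3) = P(z - 4) + Q. At z = 4: Q = 4·4 - 3 = 13. Coeff of z: P = 4
Result: 4/(z - 4) + 13/(z - 4)²


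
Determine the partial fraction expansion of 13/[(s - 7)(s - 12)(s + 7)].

Using cover-up method: P = -13/70, Q = 13/95, R = 13/266
Result: (-13/70)/(s - 7) + (13/95)/(s - 12) + (13/266)/(s + 7)


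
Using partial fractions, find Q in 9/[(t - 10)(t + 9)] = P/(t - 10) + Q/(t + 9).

Cover-up at t = -9: Q = 9/(-9 - 10) = -9/19


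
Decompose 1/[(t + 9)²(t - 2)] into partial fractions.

Cover-up at t=2: R = 1/(2 + 9)² = 1/121. Cover-up at t=-9: Q = 1/(-9 - 2) = -1/11. Comparing t² coeff: P = -R = -1/121
Result: (-1/121)/(t + 9) - (1/11)/(t + 9)² + (1/121)/(t - 2)


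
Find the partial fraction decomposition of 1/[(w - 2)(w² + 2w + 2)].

Cover-up at w = 2: α = 1/(2² + 2·2 + 2) = 1/10. Then β = -α = -1/10, γ = -α·(2 + 2) = -2/5
Result: (1/10)/(w - 2) - ((1/10)w + 2/5)/(w² + 2w + 2)


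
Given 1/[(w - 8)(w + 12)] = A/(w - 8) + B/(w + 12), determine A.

Cover-up at w = 8: A = 1/(8 + 12) = 1/20


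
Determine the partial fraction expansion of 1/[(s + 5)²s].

Cover-up at s=0: C = 1/(0 + 5)² = 1/25. Cover-up at s=-5: B = 1/(-5 - 0) = -1/5. Comparing s² coeff: A = -C = -1/25
Result: (-1/25)/(s + 5) - (1/5)/(s + 5)² + (1/25)/s


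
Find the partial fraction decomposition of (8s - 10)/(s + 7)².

(8s - 10) = α(s + 7) + β. At s = -7: β = 8·(-7) - 10 = -66. Coeff of s: α = 8
Result: 8/(s + 7) - 66/(s + 7)²


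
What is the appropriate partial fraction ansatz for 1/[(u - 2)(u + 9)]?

Distinct linear factors: α/(u - 2) + β/(u + 9)


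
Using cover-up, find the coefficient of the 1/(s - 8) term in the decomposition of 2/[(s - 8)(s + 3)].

Cover (s - 8), set s=8: 2/((s + 3) at s=8) = 2/(11) = 2/11


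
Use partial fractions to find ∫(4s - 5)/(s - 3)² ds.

Decompose: α = 4, β = 4·3 - 5 = 7, so (4s - 5)/(s - 3)² = 4/(s - 3) + 7/(s - 3)². Integrate: ∫ α/(s - 3) ds = 4 ln|(s - 3)|; ∫ β/(s - 3)² ds = -7/(s - 3). Sum: 4 ln|(s - 3)| - 7/(s - 3) + C


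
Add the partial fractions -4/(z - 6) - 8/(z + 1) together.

Common denominator (z - 6)(z + 1). Numerator: -4(z + 1) - 8(z - 6) = (-4z - 4) - (8z - 48) = -12z + 44
Result: (-12z + 44)/[(z - 6)(z + 1)]


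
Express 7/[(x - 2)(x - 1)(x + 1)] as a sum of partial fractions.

Using cover-up method: A = 7/3, B = -7/2, C = 7/6
Result: (7/3)/(x - 2) - (7/2)/(x - 1) + (7/6)/(x + 1)


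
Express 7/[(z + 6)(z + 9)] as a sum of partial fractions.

7/(z + 6)(z + 9) = α/(z + 6) + β/(z + 9). α = 7/(-6 + 9) = 7/3, β = 7/(-9 + 6) = -7/3
Result: (7/3)/(z + 6) - (7/3)/(z + 9)


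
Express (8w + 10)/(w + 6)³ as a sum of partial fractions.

(8w + 10) = A(w + 6)² + B(w + 6) + C. At w = -6: C = 8·(-6) + 10 = -38. Coefficients: A = 0, B = 8
Result: 8/(w + 6)² - 38/(w + 6)³


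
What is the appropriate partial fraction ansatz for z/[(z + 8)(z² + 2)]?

Linear + irreducible quadratic: A/(z + 8) + (Bz + C)/(z² + 2)


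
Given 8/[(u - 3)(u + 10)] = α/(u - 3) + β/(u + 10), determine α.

Cover-up at u = 3: α = 8/(3 + 10) = 8/13


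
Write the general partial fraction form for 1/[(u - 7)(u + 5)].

Distinct linear factors: α/(u - 7) + β/(u + 5)


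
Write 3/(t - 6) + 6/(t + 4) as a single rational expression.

Common denominator (t - 6)(t + 4). Numerator: 3(t + 4) + 6(t - 6) = (3t + 12) + (6t - 36) = 9t - 24
Result: (9t - 24)/[(t - 6)(t + 4)]


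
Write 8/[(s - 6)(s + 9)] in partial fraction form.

8/(s - 6)(s + 9) = P/(s - 6) + Q/(s + 9). P = 8/(6 + 9) = 8/15, Q = 8/(-9 - 6) = -8/15
Result: (8/15)/(s - 6) - (8/15)/(s + 9)


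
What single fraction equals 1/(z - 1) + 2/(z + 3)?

Common denominator (z - 1)(z + 3). Numerator: 1(z + 3) + 2(z - 1) = (z + 3) + (2z - 2) = 3z + 1
Result: (3z + 1)/[(z - 1)(z + 3)]


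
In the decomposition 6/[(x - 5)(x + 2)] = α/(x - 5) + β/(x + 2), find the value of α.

Cover-up at x = 5: α = 6/(5 + 2) = 6/7


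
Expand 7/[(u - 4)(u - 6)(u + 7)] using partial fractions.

Using cover-up method: P = -7/22, Q = 7/26, R = 7/143
Result: (-7/22)/(u - 4) + (7/26)/(u - 6) + (7/143)/(u + 7)


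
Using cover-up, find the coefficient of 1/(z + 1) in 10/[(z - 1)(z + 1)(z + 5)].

Cover (z + 1), set z=-1: 10/[(-1 - 1)(-1 + 5)] = -5/4


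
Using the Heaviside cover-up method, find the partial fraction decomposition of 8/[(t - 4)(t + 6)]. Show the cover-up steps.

Cover (t - 4): set t=4, get P = 8/(4 + 6) = 4/5. Cover (t + 6): set t=-6, get Q = 8/(-6 - 4) = -4/5.
Result: (4/5)/(t - 4) - (4/5)/(t + 6)


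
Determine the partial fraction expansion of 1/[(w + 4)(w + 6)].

1/(w + 4)(w + 6) = A/(w + 4) + B/(w + 6). A = 1/(-4 + 6) = 1/2, B = 1/(-6 + 4) = -1/2
Result: (1/2)/(w + 4) - (1/2)/(w + 6)


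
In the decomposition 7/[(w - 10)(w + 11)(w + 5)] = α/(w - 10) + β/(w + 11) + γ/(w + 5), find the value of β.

Cover-up at w = -11: β = 7/[(-11 - 10)(-11 + 5)] = 7/[(-21)(-6)] = 7/126 = 1/18


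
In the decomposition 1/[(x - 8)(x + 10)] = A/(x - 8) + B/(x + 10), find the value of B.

Cover-up at x = -10: B = 1/(-10 - 8) = -1/18


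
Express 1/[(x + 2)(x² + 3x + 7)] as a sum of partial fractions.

Cover-up at x = -2: α = 1/((-2)² + 3·(-2) + 7) = 1/5. Then β = -α = -1/5, γ = -α·(3 - 2) = -1/5
Result: (1/5)/(x + 2) - ((1/5)x + 1/5)/(x² + 3x + 7)


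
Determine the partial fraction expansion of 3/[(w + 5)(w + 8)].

3/(w + 5)(w + 8) = A/(w + 5) + B/(w + 8). A = 3/(-5 + 8) = 1, B = 3/(-8 + 5) = -1
Result: 1/(w + 5) - 1/(w + 8)


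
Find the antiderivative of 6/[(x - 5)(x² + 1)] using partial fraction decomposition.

Cover-up at x=5: A = 6/(5²+1) = 3/13. Coeff matching: B = -3/13, C = -15/13. Decomposition: (3/13)/(x - 5) - ((3/13)x + 15/13)/(x² + 1). Integrate: linear → ln, quadratic → (1/2)ln + arctan: (3/13) ln|(x - 5)| - (3/26) ln(x² + 1) - (15/13) arctan(x) + C


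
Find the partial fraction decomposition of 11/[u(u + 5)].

11/u(u + 5) = A/u + B/(u + 5). A = 11/(0 + 5) = 11/5, B = 11/(-5 - 0) = -11/5
Result: (11/5)/u - (11/5)/(u + 5)


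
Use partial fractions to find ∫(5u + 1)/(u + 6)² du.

Decompose: P = 5, Q = 5·(-6) + 1 = -29, so (5u + 1)/(u + 6)² = 5/(u + 6) - 29/(u + 6)². Integrate: ∫ P/(u + 6) du = 5 ln|(u + 6)|; ∫ Q/(u + 6)² du = 29/(u + 6). Sum: 5 ln|(u + 6)| + 29/(u + 6) + C


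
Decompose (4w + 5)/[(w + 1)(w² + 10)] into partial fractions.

At w=-1: α = (4·(-1) + 5)/((-1)² + 10) = 1/11. β = -α = -1/11, γ = 4 - (-1)·α = 45/11
Result: (1/11)/(w + 1) - ((1/11)w - 45/11)/(w² + 10)


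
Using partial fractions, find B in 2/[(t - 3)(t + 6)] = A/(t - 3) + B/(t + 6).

Cover-up at t = -6: B = 2/(-6 - 3) = -2/9


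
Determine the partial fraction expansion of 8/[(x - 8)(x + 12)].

8/(x - 8)(x + 12) = P/(x - 8) + Q/(x + 12). P = 8/(8 + 12) = 2/5, Q = 8/(-12 - 8) = -2/5
Result: (2/5)/(x - 8) - (2/5)/(x + 12)


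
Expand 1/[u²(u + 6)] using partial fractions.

Cover-up at u=-6: γ = 1/(-6 - 0)² = 1/36. Cover-up at u=0: β = 1/(0 + 6) = 1/6. Comparing u² coeff: α = -γ = -1/36
Result: (-1/36)/u + (1/6)/u² + (1/36)/(u + 6)


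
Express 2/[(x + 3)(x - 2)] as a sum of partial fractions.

2/(x + 3)(x - 2) = α/(x + 3) + β/(x - 2). α = 2/(-3 - 2) = -2/5, β = 2/(2 + 3) = 2/5
Result: (-2/5)/(x + 3) + (2/5)/(x - 2)


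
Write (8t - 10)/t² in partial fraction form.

(8t - 10) = αt + β. At t = 0: β = 8·0 - 10 = -10. Coeff of t: α = 8
Result: 8/t - 10/t²


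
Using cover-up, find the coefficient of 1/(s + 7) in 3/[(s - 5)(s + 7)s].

Cover (s + 7), set s=-7: 3/[(-7 - 5)(-7 - 0)] = 1/28


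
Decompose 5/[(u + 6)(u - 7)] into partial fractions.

5/(u + 6)(u - 7) = A/(u + 6) + B/(u - 7). A = 5/(-6 - 7) = -5/13, B = 5/(7 + 6) = 5/13
Result: (-5/13)/(u + 6) + (5/13)/(u - 7)


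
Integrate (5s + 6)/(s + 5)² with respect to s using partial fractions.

Decompose: P = 5, Q = 5·(-5) + 6 = -19, so (5s + 6)/(s + 5)² = 5/(s + 5) - 19/(s + 5)². Integrate: ∫ P/(s + 5) ds = 5 ln|(s + 5)|; ∫ Q/(s + 5)² ds = 19/(s + 5). Sum: 5 ln|(s + 5)| + 19/(s + 5) + C


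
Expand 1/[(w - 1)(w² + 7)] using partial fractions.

Cover-up at w = 1: P = 1/(1² + 7) = 1/8. Then Q = -P = -1/8, R = -P·(0 + 1) = -1/8
Result: (1/8)/(w - 1) - ((1/8)w + 1/8)/(w² + 7)


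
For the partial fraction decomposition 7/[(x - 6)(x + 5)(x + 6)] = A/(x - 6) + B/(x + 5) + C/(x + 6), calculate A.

Cover-up at x = 6: A = 7/[(6 + 5)(6 + 6)] = 7/[(11)(12)] = 7/132


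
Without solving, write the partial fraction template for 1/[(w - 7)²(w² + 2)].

Repeated linear + quadratic: P/(w - 7) + Q/(w - 7)² + (Rw + S)/(w² + 2)


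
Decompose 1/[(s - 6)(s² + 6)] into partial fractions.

Cover-up at s = 6: A = 1/(6² + 6) = 1/42. Then B = -A = -1/42, C = -A·(0 + 6) = -1/7
Result: (1/42)/(s - 6) - ((1/42)s + 1/7)/(s² + 6)


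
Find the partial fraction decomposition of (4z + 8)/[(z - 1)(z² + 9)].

At z=1: A = (4·1 + 8)/(1² + 9) = 6/5. B = -A = -6/5, C = 4 - 1·A = 14/5
Result: (6/5)/(z - 1) - ((6/5)z - 14/5)/(z² + 9)


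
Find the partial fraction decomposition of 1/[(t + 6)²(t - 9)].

Cover-up at t=9: C = 1/(9 + 6)² = 1/225. Cover-up at t=-6: B = 1/(-6 - 9) = -1/15. Comparing t² coeff: A = -C = -1/225
Result: (-1/225)/(t + 6) - (1/15)/(t + 6)² + (1/225)/(t - 9)


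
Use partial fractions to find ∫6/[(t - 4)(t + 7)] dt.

Decompose: 6/[(t - 4)(t + 7)] = (6/11)/(t - 4) - (6/11)/(t + 7). Integrate each term: (6/11) ln|(t - 4)| - (6/11) ln|(t + 7)| + C


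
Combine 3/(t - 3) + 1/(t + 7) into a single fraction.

Common denominator (t - 3)(t + 7). Numerator: 3(t + 7) + 1(t - 3) = (3t + 21) + (t - 3) = 4t + 18
Result: (4t + 18)/[(t - 3)(t + 7)]


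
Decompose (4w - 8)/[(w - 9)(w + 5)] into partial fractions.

At w=9: P = (4·9 - 8)/(9 + 5) = 2. At w=-5: Q = (4·(-5) - 8)/(-5 - 9) = 2
Result: 2/(w - 9) + 2/(w + 5)


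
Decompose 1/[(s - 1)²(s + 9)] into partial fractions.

Cover-up at s=-9: C = 1/(-9 - 1)² = 1/100. Cover-up at s=1: B = 1/(1 + 9) = 1/10. Comparing s² coeff: A = -C = -1/100
Result: (-1/100)/(s - 1) + (1/10)/(s - 1)² + (1/100)/(s + 9)


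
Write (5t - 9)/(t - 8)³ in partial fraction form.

(5t - 9) = A(t - 8)² + B(t - 8) + C. At t = 8: C = 5·8 - 9 = 31. Coefficients: A = 0, B = 5
Result: 5/(t - 8)² + 31/(t - 8)³


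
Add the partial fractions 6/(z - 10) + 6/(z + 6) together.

Common denominator (z - 10)(z + 6). Numerator: 6(z + 6) + 6(z - 10) = (6z + 36) + (6z - 60) = 12z - 24
Result: (12z - 24)/[(z - 10)(z + 6)]


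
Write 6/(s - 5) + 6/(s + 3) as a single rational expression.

Common denominator (s - 5)(s + 3). Numerator: 6(s + 3) + 6(s - 5) = (6s + 18) + (6s - 30) = 12s - 12
Result: (12s - 12)/[(s - 5)(s + 3)]


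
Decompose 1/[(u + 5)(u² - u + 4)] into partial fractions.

Cover-up at u = -5: P = 1/((-5)² - 1·(-5) + 4) = 1/34. Then Q = -P = -1/34, R = -P·(-1 - 5) = 3/17
Result: (1/34)/(u + 5) - ((1/34)u - 3/17)/(u² - u + 4)


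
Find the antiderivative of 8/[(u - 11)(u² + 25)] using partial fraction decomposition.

Cover-up at u=11: P = 8/(11²+25) = 4/73. Coeff matching: Q = -4/73, R = -44/73. Decomposition: (4/73)/(u - 11) - ((4/73)u + 44/73)/(u² + 25). Integrate: linear → ln, quadratic → (1/2)ln + arctan: (4/73) ln|(u - 11)| - (2/73) ln(u² + 25) - (44/365) arctan(u/5) + C


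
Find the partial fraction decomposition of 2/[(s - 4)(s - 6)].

2/(s - 4)(s - 6) = A/(s - 4) + B/(s - 6). A = 2/(4 - 6) = -1, B = 2/(6 - 4) = 1
Result: -1/(s - 4) + 1/(s - 6)


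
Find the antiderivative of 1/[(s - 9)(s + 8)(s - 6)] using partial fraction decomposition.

Cover-up: A = 1/51, B = 1/238, C = -1/42. Decomposition: (1/51)/(s - 9) + (1/238)/(s + 8) - (1/42)/(s - 6). Integrate each term: (1/51) ln|(s - 9)| + (1/238) ln|(s + 8)| - (1/42) ln|(s - 6)| + C


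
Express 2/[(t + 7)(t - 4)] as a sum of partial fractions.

2/(t + 7)(t - 4) = α/(t + 7) + β/(t - 4). α = 2/(-7 - 4) = -2/11, β = 2/(4 + 7) = 2/11
Result: (-2/11)/(t + 7) + (2/11)/(t - 4)


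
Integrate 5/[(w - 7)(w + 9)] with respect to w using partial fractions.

Decompose: 5/[(w - 7)(w + 9)] = (5/16)/(w - 7) - (5/16)/(w + 9). Integrate each term: (5/16) ln|(w - 7)| - (5/16) ln|(w + 9)| + C


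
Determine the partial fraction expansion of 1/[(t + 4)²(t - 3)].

Cover-up at t=3: R = 1/(3 + 4)² = 1/49. Cover-up at t=-4: Q = 1/(-4 - 3) = -1/7. Comparing t² coeff: P = -R = -1/49
Result: (-1/49)/(t + 4) - (1/7)/(t + 4)² + (1/49)/(t - 3)


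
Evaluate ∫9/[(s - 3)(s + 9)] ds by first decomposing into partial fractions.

Decompose: 9/[(s - 3)(s + 9)] = (3/4)/(s - 3) - (3/4)/(s + 9). Integrate each term: (3/4) ln|(s - 3)| - (3/4) ln|(s + 9)| + C


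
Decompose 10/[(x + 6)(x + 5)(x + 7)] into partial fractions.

Using cover-up method: A = -10, B = 5, C = 5
Result: -10/(x + 6) + 5/(x + 5) + 5/(x + 7)


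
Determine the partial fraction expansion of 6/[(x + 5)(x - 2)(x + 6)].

Using cover-up method: P = -6/7, Q = 3/28, R = 3/4
Result: (-6/7)/(x + 5) + (3/28)/(x - 2) + (3/4)/(x + 6)


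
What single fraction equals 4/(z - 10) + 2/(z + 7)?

Common denominator (z - 10)(z + 7). Numerator: 4(z + 7) + 2(z - 10) = (4z + 28) + (2z - 20) = 6z + 8
Result: (6z + 8)/[(z - 10)(z + 7)]


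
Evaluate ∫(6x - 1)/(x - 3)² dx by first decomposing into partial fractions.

Decompose: A = 6, B = 6·3 - 1 = 17, so (6x - 1)/(x - 3)² = 6/(x - 3) + 17/(x - 3)². Integrate: ∫ A/(x - 3) dx = 6 ln|(x - 3)|; ∫ B/(x - 3)² dx = -17/(x - 3). Sum: 6 ln|(x - 3)| - 17/(x - 3) + C


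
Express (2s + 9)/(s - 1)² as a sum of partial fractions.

(2s + 9) = P(s - 1) + Q. At s = 1: Q = 2·1 + 9 = 11. Coeff of s: P = 2
Result: 2/(s - 1) + 11/(s - 1)²


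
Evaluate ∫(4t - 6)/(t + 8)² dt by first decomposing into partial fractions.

Decompose: A = 4, B = 4·(-8) - 6 = -38, so (4t - 6)/(t + 8)² = 4/(t + 8) - 38/(t + 8)². Integrate: ∫ A/(t + 8) dt = 4 ln|(t + 8)|; ∫ B/(t + 8)² dt = 38/(t + 8). Sum: 4 ln|(t + 8)| + 38/(t + 8) + C


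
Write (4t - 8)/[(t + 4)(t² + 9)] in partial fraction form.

At t=-4: A = (4·(-4) - 8)/((-4)² + 9) = -24/25. B = -A = 24/25, C = 4 - (-4)·A = 4/25
Result: (-24/25)/(t + 4) + ((24/25)t + 4/25)/(t² + 9)


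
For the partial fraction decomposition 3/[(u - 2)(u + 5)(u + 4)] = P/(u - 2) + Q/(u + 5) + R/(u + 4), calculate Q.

Cover-up at u = -5: Q = 3/[(-5 - 2)(-5 + 4)] = 3/[(-7)(-1)] = 3/7


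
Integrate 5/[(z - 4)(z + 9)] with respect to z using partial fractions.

Decompose: 5/[(z - 4)(z + 9)] = (5/13)/(z - 4) - (5/13)/(z + 9). Integrate each term: (5/13) ln|(z - 4)| - (5/13) ln|(z + 9)| + C


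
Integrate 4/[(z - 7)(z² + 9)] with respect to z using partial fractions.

Cover-up at z=7: α = 4/(7²+9) = 2/29. Coeff matching: β = -2/29, γ = -14/29. Decomposition: (2/29)/(z - 7) - ((2/29)z + 14/29)/(z² + 9). Integrate: linear → ln, quadratic → (1/2)ln + arctan: (2/29) ln|(z - 7)| - (1/29) ln(z² + 9) - (14/87) arctan(z/3) + C


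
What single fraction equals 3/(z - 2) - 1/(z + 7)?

Common denominator (z - 2)(z + 7). Numerator: 3(z + 7) - 1(z - 2) = (3z + 21) - (z - 2) = 2z + 23
Result: (2z + 23)/[(z - 2)(z + 7)]


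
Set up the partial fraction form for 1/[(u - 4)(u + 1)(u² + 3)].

Two linear + quadratic: α/(u - 4) + β/(u + 1) + (γu + δ)/(u² + 3)


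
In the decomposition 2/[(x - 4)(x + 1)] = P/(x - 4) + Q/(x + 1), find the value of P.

Cover-up at x = 4: P = 2/(4 + 1) = 2/5


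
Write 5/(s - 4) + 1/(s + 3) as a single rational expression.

Common denominator (s - 4)(s + 3). Numerator: 5(s + 3) + 1(s - 4) = (5s + 15) + (s - 4) = 6s + 11
Result: (6s + 11)/[(s - 4)(s + 3)]


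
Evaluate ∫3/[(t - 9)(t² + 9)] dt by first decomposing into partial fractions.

Cover-up at t=9: α = 3/(9²+9) = 1/30. Coeff matching: β = -1/30, γ = -3/10. Decomposition: (1/30)/(t - 9) - ((1/30)t + 3/10)/(t² + 9). Integrate: linear → ln, quadratic → (1/2)ln + arctan: (1/30) ln|(t - 9)| - (1/60) ln(t² + 9) - (1/10) arctan(t/3) + C


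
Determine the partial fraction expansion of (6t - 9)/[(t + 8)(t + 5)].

At t=-8: A = (6·(-8) - 9)/(-8 + 5) = 19. At t=-5: B = (6·(-5) - 9)/(-5 + 8) = -13
Result: 19/(t + 8) - 13/(t + 5)


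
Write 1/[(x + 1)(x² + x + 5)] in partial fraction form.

Cover-up at x = -1: A = 1/((-1)² + 1·(-1) + 5) = 1/5. Then B = -A = -1/5, C = -A·(1 - 1) = 0
Result: (1/5)/(x + 1) - ((1/5)x)/(x² + x + 5)


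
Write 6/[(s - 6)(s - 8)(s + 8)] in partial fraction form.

Using cover-up method: A = -3/14, B = 3/16, C = 3/112
Result: (-3/14)/(s - 6) + (3/16)/(s - 8) + (3/112)/(s + 8)


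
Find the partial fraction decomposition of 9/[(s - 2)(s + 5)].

9/(s - 2)(s + 5) = α/(s - 2) + β/(s + 5). α = 9/(2 + 5) = 9/7, β = 9/(-5 - 2) = -9/7
Result: (9/7)/(s - 2) - (9/7)/(s + 5)


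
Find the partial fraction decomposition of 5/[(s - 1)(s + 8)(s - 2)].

Using cover-up method: P = -5/9, Q = 1/18, R = 1/2
Result: (-5/9)/(s - 1) + (1/18)/(s + 8) + (1/2)/(s - 2)


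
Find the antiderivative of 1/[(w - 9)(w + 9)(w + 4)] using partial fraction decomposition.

Cover-up: α = 1/234, β = 1/90, γ = -1/65. Decomposition: (1/234)/(w - 9) + (1/90)/(w + 9) - (1/65)/(w + 4). Integrate each term: (1/234) ln|(w - 9)| + (1/90) ln|(w + 9)| - (1/65) ln|(w + 4)| + C
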